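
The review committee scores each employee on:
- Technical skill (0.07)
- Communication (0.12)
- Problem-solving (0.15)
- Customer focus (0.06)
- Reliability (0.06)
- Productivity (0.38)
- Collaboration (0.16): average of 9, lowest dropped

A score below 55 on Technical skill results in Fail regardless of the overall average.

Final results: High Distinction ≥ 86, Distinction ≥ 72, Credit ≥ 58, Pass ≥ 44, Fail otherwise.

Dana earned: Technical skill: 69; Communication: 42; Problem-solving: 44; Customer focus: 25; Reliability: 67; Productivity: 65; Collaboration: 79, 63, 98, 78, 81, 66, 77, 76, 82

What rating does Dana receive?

Credit

Collaboration: drop 63 → average of remaining 8 = 637/8 = 79.625
Technical skill score 69 ≥ 55: minimum met.
Weighted total:
  Technical skill 69 × 0.07 = 4.83
  Communication 42 × 0.12 = 5.04
  Problem-solving 44 × 0.15 = 6.6
  Customer focus 25 × 0.06 = 1.5
  Reliability 67 × 0.06 = 4.02
  Productivity 65 × 0.38 = 24.7
  Collaboration 79.625 × 0.16 = 12.74
Sum = 59.43
59.43 is ≥ 58 and < 72 → Credit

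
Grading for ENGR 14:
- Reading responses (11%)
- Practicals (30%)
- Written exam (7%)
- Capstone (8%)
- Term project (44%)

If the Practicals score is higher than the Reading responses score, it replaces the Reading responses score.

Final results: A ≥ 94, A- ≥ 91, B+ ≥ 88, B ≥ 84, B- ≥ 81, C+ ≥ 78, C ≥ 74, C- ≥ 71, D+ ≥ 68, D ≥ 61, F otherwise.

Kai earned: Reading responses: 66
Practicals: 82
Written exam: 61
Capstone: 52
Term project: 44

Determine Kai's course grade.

Practicals (82) > Reading responses (66), so Reading responses counts as 82.
Weighted total:
  Reading responses 82 × 0.11 = 9.02
  Practicals 82 × 0.3 = 24.6
  Written exam 61 × 0.07 = 4.27
  Capstone 52 × 0.08 = 4.16
  Term project 44 × 0.44 = 19.36
Sum = 61.41
61.41 is ≥ 61 and < 68 → D

D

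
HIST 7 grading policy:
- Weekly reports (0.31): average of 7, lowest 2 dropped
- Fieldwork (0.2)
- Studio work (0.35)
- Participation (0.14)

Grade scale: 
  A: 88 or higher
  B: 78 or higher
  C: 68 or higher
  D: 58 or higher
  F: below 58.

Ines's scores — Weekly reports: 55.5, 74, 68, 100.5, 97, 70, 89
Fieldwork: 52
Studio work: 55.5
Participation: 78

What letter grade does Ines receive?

Weekly reports: drop 55.5, 68 → average of remaining 5 = 430.5/5 = 86.1
Weighted total:
  Weekly reports 86.1 × 0.31 = 26.691
  Fieldwork 52 × 0.2 = 10.4
  Studio work 55.5 × 0.35 = 19.425
  Participation 78 × 0.14 = 10.92
Sum = 67.436
67.436 is ≥ 58 and < 68 → D

D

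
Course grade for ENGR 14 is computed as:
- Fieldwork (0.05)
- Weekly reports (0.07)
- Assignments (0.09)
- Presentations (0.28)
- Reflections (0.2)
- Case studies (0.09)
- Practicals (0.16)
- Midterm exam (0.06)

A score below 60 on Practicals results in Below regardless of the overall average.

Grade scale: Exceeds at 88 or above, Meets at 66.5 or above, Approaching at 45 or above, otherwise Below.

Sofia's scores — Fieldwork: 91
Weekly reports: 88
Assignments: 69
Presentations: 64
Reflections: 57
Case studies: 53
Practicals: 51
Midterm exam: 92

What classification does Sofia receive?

Below

Practicals score 51 < 60: minimum not met.
Weighted total:
  Fieldwork 91 × 0.05 = 4.55
  Weekly reports 88 × 0.07 = 6.16
  Assignments 69 × 0.09 = 6.21
  Presentations 64 × 0.28 = 17.92
  Reflections 57 × 0.2 = 11.4
  Case studies 53 × 0.09 = 4.77
  Practicals 51 × 0.16 = 8.16
  Midterm exam 92 × 0.06 = 5.52
Sum = 64.69
Because the Practicals minimum was not met, the result is Below.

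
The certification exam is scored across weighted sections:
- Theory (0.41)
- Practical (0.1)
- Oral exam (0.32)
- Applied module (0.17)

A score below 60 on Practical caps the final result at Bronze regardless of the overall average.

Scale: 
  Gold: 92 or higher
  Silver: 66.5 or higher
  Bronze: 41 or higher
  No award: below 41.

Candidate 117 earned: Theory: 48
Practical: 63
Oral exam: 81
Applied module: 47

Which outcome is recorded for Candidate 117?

Practical score 63 ≥ 60: minimum met.
Weighted total:
  Theory 48 × 0.41 = 19.68
  Practical 63 × 0.1 = 6.3
  Oral exam 81 × 0.32 = 25.92
  Applied module 47 × 0.17 = 7.99
Sum = 59.89
59.89 is ≥ 41 and < 66.5 → Bronze

Bronze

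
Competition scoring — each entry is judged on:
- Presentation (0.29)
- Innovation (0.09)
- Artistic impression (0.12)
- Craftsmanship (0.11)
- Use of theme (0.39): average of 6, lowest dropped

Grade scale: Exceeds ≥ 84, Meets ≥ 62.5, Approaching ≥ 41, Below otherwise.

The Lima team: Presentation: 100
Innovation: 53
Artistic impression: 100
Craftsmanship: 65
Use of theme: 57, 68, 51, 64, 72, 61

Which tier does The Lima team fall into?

Meets

Use of theme: drop 51 → average of remaining 5 = 322/5 = 64.4
Weighted total:
  Presentation 100 × 0.29 = 29
  Innovation 53 × 0.09 = 4.77
  Artistic impression 100 × 0.12 = 12
  Craftsmanship 65 × 0.11 = 7.15
  Use of theme 64.4 × 0.39 = 25.116
Sum = 78.036
78.036 is ≥ 62.5 and < 84 → Meets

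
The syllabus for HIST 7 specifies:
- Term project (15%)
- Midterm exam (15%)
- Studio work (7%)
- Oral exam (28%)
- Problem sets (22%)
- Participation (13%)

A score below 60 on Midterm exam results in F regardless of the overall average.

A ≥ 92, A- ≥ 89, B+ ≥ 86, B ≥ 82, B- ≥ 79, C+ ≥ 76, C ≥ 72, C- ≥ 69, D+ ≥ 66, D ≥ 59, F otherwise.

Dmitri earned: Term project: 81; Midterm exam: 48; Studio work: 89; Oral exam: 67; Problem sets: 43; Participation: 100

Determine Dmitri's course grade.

Midterm exam score 48 < 60: minimum not met.
Weighted total:
  Term project 81 × 0.15 = 12.15
  Midterm exam 48 × 0.15 = 7.2
  Studio work 89 × 0.07 = 6.23
  Oral exam 67 × 0.28 = 18.76
  Problem sets 43 × 0.22 = 9.46
  Participation 100 × 0.13 = 13
Sum = 66.8
Because the Midterm exam minimum was not met, the result is F.

F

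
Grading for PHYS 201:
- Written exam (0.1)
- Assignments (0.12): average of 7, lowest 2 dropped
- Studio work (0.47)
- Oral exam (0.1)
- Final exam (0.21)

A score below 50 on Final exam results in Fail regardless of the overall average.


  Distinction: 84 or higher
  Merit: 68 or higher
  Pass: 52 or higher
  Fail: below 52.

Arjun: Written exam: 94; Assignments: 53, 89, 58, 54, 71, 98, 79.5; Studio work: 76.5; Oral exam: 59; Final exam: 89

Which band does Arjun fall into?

Assignments: drop 53, 54 → average of remaining 5 = 395.5/5 = 79.1
Final exam score 89 ≥ 50: minimum met.
Weighted total:
  Written exam 94 × 0.1 = 9.4
  Assignments 79.1 × 0.12 = 9.492
  Studio work 76.5 × 0.47 = 35.955
  Oral exam 59 × 0.1 = 5.9
  Final exam 89 × 0.21 = 18.69
Sum = 79.437
79.437 is ≥ 68 and < 84 → Merit

Merit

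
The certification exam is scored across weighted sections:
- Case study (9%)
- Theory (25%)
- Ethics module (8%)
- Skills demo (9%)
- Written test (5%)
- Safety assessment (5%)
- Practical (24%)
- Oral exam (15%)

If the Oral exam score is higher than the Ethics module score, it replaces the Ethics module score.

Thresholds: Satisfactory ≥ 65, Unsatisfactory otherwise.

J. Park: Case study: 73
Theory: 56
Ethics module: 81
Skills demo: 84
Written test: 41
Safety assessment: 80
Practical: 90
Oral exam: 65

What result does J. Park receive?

Satisfactory

Oral exam (65) ≤ Ethics module (81), so Ethics module stays at 81.
Weighted total:
  Case study 73 × 0.09 = 6.57
  Theory 56 × 0.25 = 14
  Ethics module 81 × 0.08 = 6.48
  Skills demo 84 × 0.09 = 7.56
  Written test 41 × 0.05 = 2.05
  Safety assessment 80 × 0.05 = 4
  Practical 90 × 0.24 = 21.6
  Oral exam 65 × 0.15 = 9.75
Sum = 72.01
72.01 ≥ 65 → Satisfactory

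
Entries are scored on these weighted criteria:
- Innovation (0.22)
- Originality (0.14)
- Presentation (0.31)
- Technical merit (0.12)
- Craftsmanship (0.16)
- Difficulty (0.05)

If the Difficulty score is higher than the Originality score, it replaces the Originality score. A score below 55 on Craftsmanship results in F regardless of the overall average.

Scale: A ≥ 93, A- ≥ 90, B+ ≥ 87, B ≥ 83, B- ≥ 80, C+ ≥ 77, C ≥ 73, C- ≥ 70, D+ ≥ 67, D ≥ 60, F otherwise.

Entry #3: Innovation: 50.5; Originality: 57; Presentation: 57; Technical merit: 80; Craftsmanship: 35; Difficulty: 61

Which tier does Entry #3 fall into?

F

Difficulty (61) > Originality (57), so Originality counts as 61.
Craftsmanship score 35 < 55: minimum not met.
Weighted total:
  Innovation 50.5 × 0.22 = 11.11
  Originality 61 × 0.14 = 8.54
  Presentation 57 × 0.31 = 17.67
  Technical merit 80 × 0.12 = 9.6
  Craftsmanship 35 × 0.16 = 5.6
  Difficulty 61 × 0.05 = 3.05
Sum = 55.57
Because the Craftsmanship minimum was not met, the result is F.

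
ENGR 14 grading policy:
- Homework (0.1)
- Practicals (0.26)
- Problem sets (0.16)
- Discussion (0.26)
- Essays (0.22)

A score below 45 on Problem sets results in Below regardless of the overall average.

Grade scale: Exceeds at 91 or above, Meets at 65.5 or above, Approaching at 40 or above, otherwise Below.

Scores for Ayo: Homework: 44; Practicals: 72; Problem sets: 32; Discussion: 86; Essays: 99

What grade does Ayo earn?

Problem sets score 32 < 45: minimum not met.
Weighted total:
  Homework 44 × 0.1 = 4.4
  Practicals 72 × 0.26 = 18.72
  Problem sets 32 × 0.16 = 5.12
  Discussion 86 × 0.26 = 22.36
  Essays 99 × 0.22 = 21.78
Sum = 72.38
Because the Problem sets minimum was not met, the result is Below.

Below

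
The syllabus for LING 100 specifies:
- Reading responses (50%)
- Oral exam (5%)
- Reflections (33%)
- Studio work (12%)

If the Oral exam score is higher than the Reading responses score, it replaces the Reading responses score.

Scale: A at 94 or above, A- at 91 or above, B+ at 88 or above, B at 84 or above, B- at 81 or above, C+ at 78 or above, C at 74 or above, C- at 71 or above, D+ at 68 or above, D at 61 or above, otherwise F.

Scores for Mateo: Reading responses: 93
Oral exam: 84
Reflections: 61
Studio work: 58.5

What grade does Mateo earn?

Oral exam (84) ≤ Reading responses (93), so Reading responses stays at 93.
Weighted total:
  Reading responses 93 × 0.5 = 46.5
  Oral exam 84 × 0.05 = 4.2
  Reflections 61 × 0.33 = 20.13
  Studio work 58.5 × 0.12 = 7.02
Sum = 77.85
77.85 is ≥ 74 and < 78 → C

C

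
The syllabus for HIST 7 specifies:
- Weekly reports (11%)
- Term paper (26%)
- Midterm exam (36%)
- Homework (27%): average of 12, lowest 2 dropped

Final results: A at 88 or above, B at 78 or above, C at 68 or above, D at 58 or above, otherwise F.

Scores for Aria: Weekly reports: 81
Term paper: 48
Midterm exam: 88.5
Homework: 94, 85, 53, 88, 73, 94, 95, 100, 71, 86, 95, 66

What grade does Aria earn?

Homework: drop 53, 66 → average of remaining 10 = 881/10 = 88.1
Weighted total:
  Weekly reports 81 × 0.11 = 8.91
  Term paper 48 × 0.26 = 12.48
  Midterm exam 88.5 × 0.36 = 31.86
  Homework 88.1 × 0.27 = 23.787
Sum = 77.037
77.037 is ≥ 68 and < 78 → C

C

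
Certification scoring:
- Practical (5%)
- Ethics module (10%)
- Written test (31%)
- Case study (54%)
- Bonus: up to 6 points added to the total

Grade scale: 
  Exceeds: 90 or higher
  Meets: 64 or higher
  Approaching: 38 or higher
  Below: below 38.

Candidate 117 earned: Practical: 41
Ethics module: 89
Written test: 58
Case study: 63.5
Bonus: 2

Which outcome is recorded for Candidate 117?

Meets

Weighted total:
  Practical 41 × 0.05 = 2.05
  Ethics module 89 × 0.1 = 8.9
  Written test 58 × 0.31 = 17.98
  Case study 63.5 × 0.54 = 34.29
Sum = 63.22
Bonus: 63.22 + 2 = 65.22
65.22 is ≥ 64 and < 90 → Meets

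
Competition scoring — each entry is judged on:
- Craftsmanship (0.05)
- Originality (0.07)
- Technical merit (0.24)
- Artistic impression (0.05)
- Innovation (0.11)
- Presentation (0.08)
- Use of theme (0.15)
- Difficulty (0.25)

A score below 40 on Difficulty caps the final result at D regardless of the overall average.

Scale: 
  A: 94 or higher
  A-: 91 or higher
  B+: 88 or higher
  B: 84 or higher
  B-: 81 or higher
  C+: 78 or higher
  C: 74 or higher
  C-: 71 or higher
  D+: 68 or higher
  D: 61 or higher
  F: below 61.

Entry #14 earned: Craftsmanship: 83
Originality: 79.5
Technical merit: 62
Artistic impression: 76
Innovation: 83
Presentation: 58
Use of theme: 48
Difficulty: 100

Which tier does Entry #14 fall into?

Difficulty score 100 ≥ 40: minimum met.
Weighted total:
  Craftsmanship 83 × 0.05 = 4.15
  Originality 79.5 × 0.07 = 5.565
  Technical merit 62 × 0.24 = 14.88
  Artistic impression 76 × 0.05 = 3.8
  Innovation 83 × 0.11 = 9.13
  Presentation 58 × 0.08 = 4.64
  Use of theme 48 × 0.15 = 7.2
  Difficulty 100 × 0.25 = 25
Sum = 74.365
74.365 is ≥ 74 and < 78 → C

C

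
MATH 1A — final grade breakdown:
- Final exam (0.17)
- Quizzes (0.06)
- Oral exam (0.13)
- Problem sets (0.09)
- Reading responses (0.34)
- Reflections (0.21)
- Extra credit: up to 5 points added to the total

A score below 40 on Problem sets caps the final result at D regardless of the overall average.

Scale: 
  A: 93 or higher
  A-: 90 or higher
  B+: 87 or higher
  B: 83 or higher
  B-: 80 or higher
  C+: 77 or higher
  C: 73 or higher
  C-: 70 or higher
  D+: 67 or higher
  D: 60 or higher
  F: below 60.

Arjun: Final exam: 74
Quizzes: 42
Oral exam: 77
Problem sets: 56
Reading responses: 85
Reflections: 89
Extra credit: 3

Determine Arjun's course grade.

B-

Problem sets score 56 ≥ 40: minimum met.
Weighted total:
  Final exam 74 × 0.17 = 12.58
  Quizzes 42 × 0.06 = 2.52
  Oral exam 77 × 0.13 = 10.01
  Problem sets 56 × 0.09 = 5.04
  Reading responses 85 × 0.34 = 28.9
  Reflections 89 × 0.21 = 18.69
Sum = 77.74
Extra credit: 77.74 + 3 = 80.74
80.74 is ≥ 80 and < 83 → B-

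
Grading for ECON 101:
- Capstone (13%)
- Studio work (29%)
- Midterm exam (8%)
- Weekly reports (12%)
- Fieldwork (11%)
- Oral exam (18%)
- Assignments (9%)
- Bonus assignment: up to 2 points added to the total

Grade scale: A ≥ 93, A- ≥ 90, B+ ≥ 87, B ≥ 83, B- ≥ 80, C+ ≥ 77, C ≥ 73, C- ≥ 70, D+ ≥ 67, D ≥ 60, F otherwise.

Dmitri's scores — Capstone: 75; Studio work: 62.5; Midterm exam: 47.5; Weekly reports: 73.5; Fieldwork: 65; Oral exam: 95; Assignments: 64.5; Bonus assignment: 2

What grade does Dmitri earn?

C-

Weighted total:
  Capstone 75 × 0.13 = 9.75
  Studio work 62.5 × 0.29 = 18.125
  Midterm exam 47.5 × 0.08 = 3.8
  Weekly reports 73.5 × 0.12 = 8.82
  Fieldwork 65 × 0.11 = 7.15
  Oral exam 95 × 0.18 = 17.1
  Assignments 64.5 × 0.09 = 5.805
Sum = 70.55
Bonus assignment: 70.55 + 2 = 72.55
72.55 is ≥ 70 and < 73 → C-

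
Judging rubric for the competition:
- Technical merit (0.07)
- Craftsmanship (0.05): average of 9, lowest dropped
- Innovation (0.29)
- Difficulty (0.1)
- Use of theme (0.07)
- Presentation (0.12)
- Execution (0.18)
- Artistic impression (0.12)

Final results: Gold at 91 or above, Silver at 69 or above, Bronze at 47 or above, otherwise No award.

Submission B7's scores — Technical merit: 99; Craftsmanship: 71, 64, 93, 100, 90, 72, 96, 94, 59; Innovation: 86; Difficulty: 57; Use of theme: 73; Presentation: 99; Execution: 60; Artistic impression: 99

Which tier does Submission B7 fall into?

Craftsmanship: drop 59 → average of remaining 8 = 680/8 = 85
Weighted total:
  Technical merit 99 × 0.07 = 6.93
  Craftsmanship 85 × 0.05 = 4.25
  Innovation 86 × 0.29 = 24.94
  Difficulty 57 × 0.1 = 5.7
  Use of theme 73 × 0.07 = 5.11
  Presentation 99 × 0.12 = 11.88
  Execution 60 × 0.18 = 10.8
  Artistic impression 99 × 0.12 = 11.88
Sum = 81.49
81.49 is ≥ 69 and < 91 → Silver

Silver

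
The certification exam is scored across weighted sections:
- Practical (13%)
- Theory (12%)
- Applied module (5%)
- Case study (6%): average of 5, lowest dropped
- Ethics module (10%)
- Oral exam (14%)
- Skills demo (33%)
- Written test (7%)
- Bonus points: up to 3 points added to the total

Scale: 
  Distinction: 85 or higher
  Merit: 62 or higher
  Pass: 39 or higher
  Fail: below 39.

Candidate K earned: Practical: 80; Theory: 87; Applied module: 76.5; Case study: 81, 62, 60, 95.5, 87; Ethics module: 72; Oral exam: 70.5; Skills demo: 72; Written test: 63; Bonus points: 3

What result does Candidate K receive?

Case study: drop 60 → average of remaining 4 = 325.5/4 = 81.375
Weighted total:
  Practical 80 × 0.13 = 10.4
  Theory 87 × 0.12 = 10.44
  Applied module 76.5 × 0.05 = 3.825
  Case study 81.375 × 0.06 = 4.8825
  Ethics module 72 × 0.1 = 7.2
  Oral exam 70.5 × 0.14 = 9.87
  Skills demo 72 × 0.33 = 23.76
  Written test 63 × 0.07 = 4.41
Sum = 74.7875
Bonus points: 74.7875 + 3 = 77.7875
77.7875 is ≥ 62 and < 85 → Merit

Merit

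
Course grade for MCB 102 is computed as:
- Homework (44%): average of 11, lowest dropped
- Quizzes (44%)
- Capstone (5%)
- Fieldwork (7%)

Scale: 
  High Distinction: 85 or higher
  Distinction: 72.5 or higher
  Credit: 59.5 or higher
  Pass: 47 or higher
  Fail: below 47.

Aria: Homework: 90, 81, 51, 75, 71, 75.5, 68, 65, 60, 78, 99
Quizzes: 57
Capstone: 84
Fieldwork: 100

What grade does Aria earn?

Homework: drop 51 → average of remaining 10 = 762.5/10 = 76.25
Weighted total:
  Homework 76.25 × 0.44 = 33.55
  Quizzes 57 × 0.44 = 25.08
  Capstone 84 × 0.05 = 4.2
  Fieldwork 100 × 0.07 = 7
Sum = 69.83
69.83 is ≥ 59.5 and < 72.5 → Credit

Credit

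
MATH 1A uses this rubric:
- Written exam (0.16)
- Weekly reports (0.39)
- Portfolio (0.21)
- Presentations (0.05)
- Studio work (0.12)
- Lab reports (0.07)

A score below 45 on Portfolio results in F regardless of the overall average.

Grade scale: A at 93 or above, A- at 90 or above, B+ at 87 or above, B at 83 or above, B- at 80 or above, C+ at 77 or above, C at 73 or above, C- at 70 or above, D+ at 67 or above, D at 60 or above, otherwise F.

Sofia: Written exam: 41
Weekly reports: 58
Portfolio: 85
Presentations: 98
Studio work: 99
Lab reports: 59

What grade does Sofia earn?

D+

Portfolio score 85 ≥ 45: minimum met.
Weighted total:
  Written exam 41 × 0.16 = 6.56
  Weekly reports 58 × 0.39 = 22.62
  Portfolio 85 × 0.21 = 17.85
  Presentations 98 × 0.05 = 4.9
  Studio work 99 × 0.12 = 11.88
  Lab reports 59 × 0.07 = 4.13
Sum = 67.94
67.94 is ≥ 67 and < 70 → D+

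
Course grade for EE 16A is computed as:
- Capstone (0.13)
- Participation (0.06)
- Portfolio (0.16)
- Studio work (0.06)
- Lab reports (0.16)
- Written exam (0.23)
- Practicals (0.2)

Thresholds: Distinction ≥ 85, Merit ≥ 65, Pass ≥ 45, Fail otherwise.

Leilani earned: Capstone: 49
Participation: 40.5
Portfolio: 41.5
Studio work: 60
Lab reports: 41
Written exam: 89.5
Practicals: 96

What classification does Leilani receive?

Merit

Weighted total:
  Capstone 49 × 0.13 = 6.37
  Participation 40.5 × 0.06 = 2.43
  Portfolio 41.5 × 0.16 = 6.64
  Studio work 60 × 0.06 = 3.6
  Lab reports 41 × 0.16 = 6.56
  Written exam 89.5 × 0.23 = 20.585
  Practicals 96 × 0.2 = 19.2
Sum = 65.385
65.385 is ≥ 65 and < 85 → Merit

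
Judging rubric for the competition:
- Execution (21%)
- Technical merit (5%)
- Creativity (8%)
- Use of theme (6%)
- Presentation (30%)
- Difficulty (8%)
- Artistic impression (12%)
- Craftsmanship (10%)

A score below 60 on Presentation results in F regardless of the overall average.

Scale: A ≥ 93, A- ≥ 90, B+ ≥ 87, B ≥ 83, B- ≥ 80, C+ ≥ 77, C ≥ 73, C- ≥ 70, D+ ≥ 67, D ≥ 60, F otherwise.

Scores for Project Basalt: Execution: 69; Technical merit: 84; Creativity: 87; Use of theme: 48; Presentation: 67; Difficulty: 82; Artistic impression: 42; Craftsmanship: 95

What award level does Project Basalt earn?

Presentation score 67 ≥ 60: minimum met.
Weighted total:
  Execution 69 × 0.21 = 14.49
  Technical merit 84 × 0.05 = 4.2
  Creativity 87 × 0.08 = 6.96
  Use of theme 48 × 0.06 = 2.88
  Presentation 67 × 0.3 = 20.1
  Difficulty 82 × 0.08 = 6.56
  Artistic impression 42 × 0.12 = 5.04
  Craftsmanship 95 × 0.1 = 9.5
Sum = 69.73
69.73 is ≥ 67 and < 70 → D+

D+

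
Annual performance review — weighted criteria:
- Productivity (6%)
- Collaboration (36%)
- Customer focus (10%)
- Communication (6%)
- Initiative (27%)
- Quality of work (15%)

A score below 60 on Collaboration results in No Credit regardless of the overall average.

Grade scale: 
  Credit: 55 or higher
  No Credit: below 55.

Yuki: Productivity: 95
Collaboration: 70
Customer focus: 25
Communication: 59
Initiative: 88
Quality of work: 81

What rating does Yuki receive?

Credit

Collaboration score 70 ≥ 60: minimum met.
Weighted total:
  Productivity 95 × 0.06 = 5.7
  Collaboration 70 × 0.36 = 25.2
  Customer focus 25 × 0.1 = 2.5
  Communication 59 × 0.06 = 3.54
  Initiative 88 × 0.27 = 23.76
  Quality of work 81 × 0.15 = 12.15
Sum = 72.85
72.85 ≥ 55 → Credit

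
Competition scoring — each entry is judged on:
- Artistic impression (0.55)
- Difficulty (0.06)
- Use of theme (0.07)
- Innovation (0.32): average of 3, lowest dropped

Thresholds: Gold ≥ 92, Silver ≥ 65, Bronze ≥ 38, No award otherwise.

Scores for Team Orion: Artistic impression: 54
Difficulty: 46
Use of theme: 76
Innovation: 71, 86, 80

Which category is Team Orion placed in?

Bronze

Innovation: drop 71 → average of remaining 2 = 166/2 = 83
Weighted total:
  Artistic impression 54 × 0.55 = 29.7
  Difficulty 46 × 0.06 = 2.76
  Use of theme 76 × 0.07 = 5.32
  Innovation 83 × 0.32 = 26.56
Sum = 64.34
64.34 is ≥ 38 and < 65 → Bronze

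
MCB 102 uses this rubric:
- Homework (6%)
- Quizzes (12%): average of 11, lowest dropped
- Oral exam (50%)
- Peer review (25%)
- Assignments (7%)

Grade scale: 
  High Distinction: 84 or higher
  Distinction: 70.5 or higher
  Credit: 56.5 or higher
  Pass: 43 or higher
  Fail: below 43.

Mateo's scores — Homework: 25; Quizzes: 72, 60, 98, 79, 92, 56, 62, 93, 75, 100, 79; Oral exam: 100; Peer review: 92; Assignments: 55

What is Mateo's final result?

Quizzes: drop 56 → average of remaining 10 = 810/10 = 81
Weighted total:
  Homework 25 × 0.06 = 1.5
  Quizzes 81 × 0.12 = 9.72
  Oral exam 100 × 0.5 = 50
  Peer review 92 × 0.25 = 23
  Assignments 55 × 0.07 = 3.85
Sum = 88.07
88.07 ≥ 84 → High Distinction

High Distinction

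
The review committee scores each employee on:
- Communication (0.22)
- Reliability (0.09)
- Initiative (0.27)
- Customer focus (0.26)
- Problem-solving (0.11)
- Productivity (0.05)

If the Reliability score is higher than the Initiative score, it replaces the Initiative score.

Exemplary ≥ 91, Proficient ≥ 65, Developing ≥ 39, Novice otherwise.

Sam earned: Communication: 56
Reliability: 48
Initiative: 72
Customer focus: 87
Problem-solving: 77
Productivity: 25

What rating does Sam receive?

Reliability (48) ≤ Initiative (72), so Initiative stays at 72.
Weighted total:
  Communication 56 × 0.22 = 12.32
  Reliability 48 × 0.09 = 4.32
  Initiative 72 × 0.27 = 19.44
  Customer focus 87 × 0.26 = 22.62
  Problem-solving 77 × 0.11 = 8.47
  Productivity 25 × 0.05 = 1.25
Sum = 68.42
68.42 is ≥ 65 and < 91 → Proficient

Proficient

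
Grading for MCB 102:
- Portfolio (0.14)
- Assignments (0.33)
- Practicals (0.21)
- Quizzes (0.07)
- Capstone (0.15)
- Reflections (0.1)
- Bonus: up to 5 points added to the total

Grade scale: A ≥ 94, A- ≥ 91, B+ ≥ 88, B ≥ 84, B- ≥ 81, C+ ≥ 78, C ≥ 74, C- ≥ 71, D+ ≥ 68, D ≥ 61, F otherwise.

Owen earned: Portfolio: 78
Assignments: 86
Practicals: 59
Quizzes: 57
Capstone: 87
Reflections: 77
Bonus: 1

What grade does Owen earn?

C

Weighted total:
  Portfolio 78 × 0.14 = 10.92
  Assignments 86 × 0.33 = 28.38
  Practicals 59 × 0.21 = 12.39
  Quizzes 57 × 0.07 = 3.99
  Capstone 87 × 0.15 = 13.05
  Reflections 77 × 0.1 = 7.7
Sum = 76.43
Bonus: 76.43 + 1 = 77.43
77.43 is ≥ 74 and < 78 → C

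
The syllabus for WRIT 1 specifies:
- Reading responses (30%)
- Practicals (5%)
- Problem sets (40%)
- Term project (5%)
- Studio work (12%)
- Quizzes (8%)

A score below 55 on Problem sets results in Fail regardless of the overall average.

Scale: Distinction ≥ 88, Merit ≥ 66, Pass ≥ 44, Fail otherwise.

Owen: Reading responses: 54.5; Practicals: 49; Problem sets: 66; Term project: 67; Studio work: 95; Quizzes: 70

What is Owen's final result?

Pass

Problem sets score 66 ≥ 55: minimum met.
Weighted total:
  Reading responses 54.5 × 0.3 = 16.35
  Practicals 49 × 0.05 = 2.45
  Problem sets 66 × 0.4 = 26.4
  Term project 67 × 0.05 = 3.35
  Studio work 95 × 0.12 = 11.4
  Quizzes 70 × 0.08 = 5.6
Sum = 65.55
65.55 is ≥ 44 and < 66 → Pass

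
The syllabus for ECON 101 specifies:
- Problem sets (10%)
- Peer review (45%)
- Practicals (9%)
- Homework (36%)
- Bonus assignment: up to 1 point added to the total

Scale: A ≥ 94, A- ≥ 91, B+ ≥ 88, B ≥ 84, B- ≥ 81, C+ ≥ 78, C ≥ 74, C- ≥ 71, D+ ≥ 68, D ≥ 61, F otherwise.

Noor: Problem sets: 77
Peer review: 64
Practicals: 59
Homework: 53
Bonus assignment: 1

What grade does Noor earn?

Weighted total:
  Problem sets 77 × 0.1 = 7.7
  Peer review 64 × 0.45 = 28.8
  Practicals 59 × 0.09 = 5.31
  Homework 53 × 0.36 = 19.08
Sum = 60.89
Bonus assignment: 60.89 + 1 = 61.89
61.89 is ≥ 61 and < 68 → D

D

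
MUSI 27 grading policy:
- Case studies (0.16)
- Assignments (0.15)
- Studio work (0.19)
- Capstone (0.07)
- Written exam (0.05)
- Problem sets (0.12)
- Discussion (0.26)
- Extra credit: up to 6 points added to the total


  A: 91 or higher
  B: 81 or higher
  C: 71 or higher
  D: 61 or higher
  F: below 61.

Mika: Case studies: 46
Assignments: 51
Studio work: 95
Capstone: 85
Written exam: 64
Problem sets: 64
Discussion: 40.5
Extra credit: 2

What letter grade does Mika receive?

Weighted total:
  Case studies 46 × 0.16 = 7.36
  Assignments 51 × 0.15 = 7.65
  Studio work 95 × 0.19 = 18.05
  Capstone 85 × 0.07 = 5.95
  Written exam 64 × 0.05 = 3.2
  Problem sets 64 × 0.12 = 7.68
  Discussion 40.5 × 0.26 = 10.53
Sum = 60.42
Extra credit: 60.42 + 2 = 62.42
62.42 is ≥ 61 and < 71 → D

D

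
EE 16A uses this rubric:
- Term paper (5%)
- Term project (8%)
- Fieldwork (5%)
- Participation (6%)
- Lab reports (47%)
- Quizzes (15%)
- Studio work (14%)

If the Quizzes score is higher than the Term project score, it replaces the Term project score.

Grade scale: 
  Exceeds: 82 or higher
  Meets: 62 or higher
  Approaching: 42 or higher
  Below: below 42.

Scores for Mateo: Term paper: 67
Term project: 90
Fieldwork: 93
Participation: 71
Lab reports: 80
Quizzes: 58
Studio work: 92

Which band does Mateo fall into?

Meets

Quizzes (58) ≤ Term project (90), so Term project stays at 90.
Weighted total:
  Term paper 67 × 0.05 = 3.35
  Term project 90 × 0.08 = 7.2
  Fieldwork 93 × 0.05 = 4.65
  Participation 71 × 0.06 = 4.26
  Lab reports 80 × 0.47 = 37.6
  Quizzes 58 × 0.15 = 8.7
  Studio work 92 × 0.14 = 12.88
Sum = 78.64
78.64 is ≥ 62 and < 82 → Meets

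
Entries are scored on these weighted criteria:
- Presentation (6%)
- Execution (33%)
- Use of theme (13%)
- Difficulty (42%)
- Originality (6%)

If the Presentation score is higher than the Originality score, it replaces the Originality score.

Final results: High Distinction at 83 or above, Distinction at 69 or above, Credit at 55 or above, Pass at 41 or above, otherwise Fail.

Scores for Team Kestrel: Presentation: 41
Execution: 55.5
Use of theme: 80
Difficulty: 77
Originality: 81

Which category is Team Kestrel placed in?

Presentation (41) ≤ Originality (81), so Originality stays at 81.
Weighted total:
  Presentation 41 × 0.06 = 2.46
  Execution 55.5 × 0.33 = 18.315
  Use of theme 80 × 0.13 = 10.4
  Difficulty 77 × 0.42 = 32.34
  Originality 81 × 0.06 = 4.86
Sum = 68.375
68.375 is ≥ 55 and < 69 → Credit

Credit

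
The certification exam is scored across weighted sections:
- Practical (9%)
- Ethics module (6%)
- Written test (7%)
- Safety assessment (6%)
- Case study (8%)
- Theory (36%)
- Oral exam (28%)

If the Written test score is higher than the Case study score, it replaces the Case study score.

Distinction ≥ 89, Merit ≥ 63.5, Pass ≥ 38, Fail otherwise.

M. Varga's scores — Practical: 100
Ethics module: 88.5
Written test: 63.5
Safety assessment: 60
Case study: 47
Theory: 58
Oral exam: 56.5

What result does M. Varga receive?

Written test (63.5) > Case study (47), so Case study counts as 63.5.
Weighted total:
  Practical 100 × 0.09 = 9
  Ethics module 88.5 × 0.06 = 5.31
  Written test 63.5 × 0.07 = 4.445
  Safety assessment 60 × 0.06 = 3.6
  Case study 63.5 × 0.08 = 5.08
  Theory 58 × 0.36 = 20.88
  Oral exam 56.5 × 0.28 = 15.82
Sum = 64.135
64.135 is ≥ 63.5 and < 89 → Merit

Merit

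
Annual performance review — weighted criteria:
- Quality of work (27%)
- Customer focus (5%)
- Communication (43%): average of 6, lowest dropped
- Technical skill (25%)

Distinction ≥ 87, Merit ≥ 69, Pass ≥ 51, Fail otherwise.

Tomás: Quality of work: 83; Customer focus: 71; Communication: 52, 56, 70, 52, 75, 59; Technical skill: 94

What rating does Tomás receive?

Merit

Communication: drop 52 → average of remaining 5 = 312/5 = 62.4
Weighted total:
  Quality of work 83 × 0.27 = 22.41
  Customer focus 71 × 0.05 = 3.55
  Communication 62.4 × 0.43 = 26.832
  Technical skill 94 × 0.25 = 23.5
Sum = 76.292
76.292 is ≥ 69 and < 87 → Merit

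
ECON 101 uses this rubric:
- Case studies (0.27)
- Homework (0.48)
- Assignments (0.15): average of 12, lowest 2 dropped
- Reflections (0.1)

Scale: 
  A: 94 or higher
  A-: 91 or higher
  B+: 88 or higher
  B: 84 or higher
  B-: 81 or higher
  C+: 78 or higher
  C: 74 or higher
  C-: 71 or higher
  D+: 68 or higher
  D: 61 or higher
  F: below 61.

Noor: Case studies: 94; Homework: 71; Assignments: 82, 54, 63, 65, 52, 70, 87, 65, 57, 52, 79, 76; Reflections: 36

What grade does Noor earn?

C-

Assignments: drop 52, 52 → average of remaining 10 = 698/10 = 69.8
Weighted total:
  Case studies 94 × 0.27 = 25.38
  Homework 71 × 0.48 = 34.08
  Assignments 69.8 × 0.15 = 10.47
  Reflections 36 × 0.1 = 3.6
Sum = 73.53
73.53 is ≥ 71 and < 74 → C-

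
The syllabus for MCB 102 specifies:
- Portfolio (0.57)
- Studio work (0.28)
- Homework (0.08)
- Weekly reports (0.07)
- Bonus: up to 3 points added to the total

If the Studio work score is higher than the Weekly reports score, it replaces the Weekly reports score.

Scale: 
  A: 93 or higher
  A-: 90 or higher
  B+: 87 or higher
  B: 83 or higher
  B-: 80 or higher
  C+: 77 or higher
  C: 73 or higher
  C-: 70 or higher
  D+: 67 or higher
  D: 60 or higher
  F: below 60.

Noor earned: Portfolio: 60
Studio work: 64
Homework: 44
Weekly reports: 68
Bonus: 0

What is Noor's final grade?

Studio work (64) ≤ Weekly reports (68), so Weekly reports stays at 68.
Weighted total:
  Portfolio 60 × 0.57 = 34.2
  Studio work 64 × 0.28 = 17.92
  Homework 44 × 0.08 = 3.52
  Weekly reports 68 × 0.07 = 4.76
Sum = 60.4
Bonus: 60.4 + 0 = 60.4
60.4 is ≥ 60 and < 67 → D

D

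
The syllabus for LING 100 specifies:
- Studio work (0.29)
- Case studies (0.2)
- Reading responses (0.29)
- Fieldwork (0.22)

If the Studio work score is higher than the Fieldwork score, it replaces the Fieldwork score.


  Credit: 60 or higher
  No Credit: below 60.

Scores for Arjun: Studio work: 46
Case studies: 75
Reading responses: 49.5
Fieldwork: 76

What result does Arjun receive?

Studio work (46) ≤ Fieldwork (76), so Fieldwork stays at 76.
Weighted total:
  Studio work 46 × 0.29 = 13.34
  Case studies 75 × 0.2 = 15
  Reading responses 49.5 × 0.29 = 14.355
  Fieldwork 76 × 0.22 = 16.72
Sum = 59.415
59.415 < 60 → No Credit

No Credit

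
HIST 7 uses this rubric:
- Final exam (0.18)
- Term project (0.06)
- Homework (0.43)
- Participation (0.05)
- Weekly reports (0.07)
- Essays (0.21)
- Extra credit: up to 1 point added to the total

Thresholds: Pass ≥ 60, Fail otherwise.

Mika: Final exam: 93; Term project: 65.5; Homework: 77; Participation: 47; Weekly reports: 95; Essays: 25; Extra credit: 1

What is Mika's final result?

Pass

Weighted total:
  Final exam 93 × 0.18 = 16.74
  Term project 65.5 × 0.06 = 3.93
  Homework 77 × 0.43 = 33.11
  Participation 47 × 0.05 = 2.35
  Weekly reports 95 × 0.07 = 6.65
  Essays 25 × 0.21 = 5.25
Sum = 68.03
Extra credit: 68.03 + 1 = 69.03
69.03 ≥ 60 → Pass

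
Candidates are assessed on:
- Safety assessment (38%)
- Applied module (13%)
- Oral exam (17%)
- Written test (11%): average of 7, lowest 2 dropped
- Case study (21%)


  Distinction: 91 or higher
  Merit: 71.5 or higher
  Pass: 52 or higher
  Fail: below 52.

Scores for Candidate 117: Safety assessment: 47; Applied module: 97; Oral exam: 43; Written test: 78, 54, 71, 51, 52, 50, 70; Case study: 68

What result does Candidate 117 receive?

Written test: drop 50, 51 → average of remaining 5 = 325/5 = 65
Weighted total:
  Safety assessment 47 × 0.38 = 17.86
  Applied module 97 × 0.13 = 12.61
  Oral exam 43 × 0.17 = 7.31
  Written test 65 × 0.11 = 7.15
  Case study 68 × 0.21 = 14.28
Sum = 59.21
59.21 is ≥ 52 and < 71.5 → Pass

Pass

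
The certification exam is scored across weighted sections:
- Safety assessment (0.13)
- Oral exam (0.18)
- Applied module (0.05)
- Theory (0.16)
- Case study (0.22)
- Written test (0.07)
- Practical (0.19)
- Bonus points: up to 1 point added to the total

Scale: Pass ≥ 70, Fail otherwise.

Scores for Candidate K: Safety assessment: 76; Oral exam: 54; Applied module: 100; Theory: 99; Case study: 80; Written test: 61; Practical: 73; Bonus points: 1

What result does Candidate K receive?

Weighted total:
  Safety assessment 76 × 0.13 = 9.88
  Oral exam 54 × 0.18 = 9.72
  Applied module 100 × 0.05 = 5
  Theory 99 × 0.16 = 15.84
  Case study 80 × 0.22 = 17.6
  Written test 61 × 0.07 = 4.27
  Practical 73 × 0.19 = 13.87
Sum = 76.18
Bonus points: 76.18 + 1 = 77.18
77.18 ≥ 70 → Pass

Pass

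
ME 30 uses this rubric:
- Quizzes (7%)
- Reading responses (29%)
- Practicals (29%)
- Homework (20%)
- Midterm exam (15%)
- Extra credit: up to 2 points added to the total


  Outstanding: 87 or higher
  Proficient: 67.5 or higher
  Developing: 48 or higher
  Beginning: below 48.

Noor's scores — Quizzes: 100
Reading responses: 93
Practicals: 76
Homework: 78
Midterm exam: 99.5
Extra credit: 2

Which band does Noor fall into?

Weighted total:
  Quizzes 100 × 0.07 = 7
  Reading responses 93 × 0.29 = 26.97
  Practicals 76 × 0.29 = 22.04
  Homework 78 × 0.2 = 15.6
  Midterm exam 99.5 × 0.15 = 14.925
Sum = 86.535
Extra credit: 86.535 + 2 = 88.535
88.535 ≥ 87 → Outstanding

Outstanding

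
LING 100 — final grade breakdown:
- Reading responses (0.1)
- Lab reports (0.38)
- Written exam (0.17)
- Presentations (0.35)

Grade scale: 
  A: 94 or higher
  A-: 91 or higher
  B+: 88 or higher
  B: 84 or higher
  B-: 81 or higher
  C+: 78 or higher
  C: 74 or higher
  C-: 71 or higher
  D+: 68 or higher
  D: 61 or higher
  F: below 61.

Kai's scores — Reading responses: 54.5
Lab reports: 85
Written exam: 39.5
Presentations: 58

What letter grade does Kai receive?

Weighted total:
  Reading responses 54.5 × 0.1 = 5.45
  Lab reports 85 × 0.38 = 32.3
  Written exam 39.5 × 0.17 = 6.715
  Presentations 58 × 0.35 = 20.3
Sum = 64.765
64.765 is ≥ 61 and < 68 → D

D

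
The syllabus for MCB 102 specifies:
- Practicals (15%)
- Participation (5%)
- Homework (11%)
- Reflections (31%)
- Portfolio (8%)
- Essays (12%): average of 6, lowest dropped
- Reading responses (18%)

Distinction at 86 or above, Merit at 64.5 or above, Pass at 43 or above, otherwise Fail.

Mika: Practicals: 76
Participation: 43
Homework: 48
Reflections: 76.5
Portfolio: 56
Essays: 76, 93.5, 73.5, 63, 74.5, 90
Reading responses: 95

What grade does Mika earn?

Essays: drop 63 → average of remaining 5 = 407.5/5 = 81.5
Weighted total:
  Practicals 76 × 0.15 = 11.4
  Participation 43 × 0.05 = 2.15
  Homework 48 × 0.11 = 5.28
  Reflections 76.5 × 0.31 = 23.715
  Portfolio 56 × 0.08 = 4.48
  Essays 81.5 × 0.12 = 9.78
  Reading responses 95 × 0.18 = 17.1
Sum = 73.905
73.905 is ≥ 64.5 and < 86 → Merit

Merit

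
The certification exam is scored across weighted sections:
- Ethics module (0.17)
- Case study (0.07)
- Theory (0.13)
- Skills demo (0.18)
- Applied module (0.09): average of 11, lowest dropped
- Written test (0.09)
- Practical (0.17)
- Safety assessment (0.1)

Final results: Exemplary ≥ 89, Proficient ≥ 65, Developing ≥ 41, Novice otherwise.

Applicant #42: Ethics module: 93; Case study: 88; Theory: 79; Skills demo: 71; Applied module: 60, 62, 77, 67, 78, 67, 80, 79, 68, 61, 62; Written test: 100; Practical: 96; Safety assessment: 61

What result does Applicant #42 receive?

Proficient

Applied module: drop 60 → average of remaining 10 = 701/10 = 70.1
Weighted total:
  Ethics module 93 × 0.17 = 15.81
  Case study 88 × 0.07 = 6.16
  Theory 79 × 0.13 = 10.27
  Skills demo 71 × 0.18 = 12.78
  Applied module 70.1 × 0.09 = 6.309
  Written test 100 × 0.09 = 9
  Practical 96 × 0.17 = 16.32
  Safety assessment 61 × 0.1 = 6.1
Sum = 82.749
82.749 is ≥ 65 and < 89 → Proficient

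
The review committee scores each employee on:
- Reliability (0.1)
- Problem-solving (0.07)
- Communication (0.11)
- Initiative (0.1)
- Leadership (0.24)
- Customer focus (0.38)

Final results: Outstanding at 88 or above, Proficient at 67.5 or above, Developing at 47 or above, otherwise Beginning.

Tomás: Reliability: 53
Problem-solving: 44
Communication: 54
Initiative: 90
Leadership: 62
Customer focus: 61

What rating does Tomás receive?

Developing

Weighted total:
  Reliability 53 × 0.1 = 5.3
  Problem-solving 44 × 0.07 = 3.08
  Communication 54 × 0.11 = 5.94
  Initiative 90 × 0.1 = 9
  Leadership 62 × 0.24 = 14.88
  Customer focus 61 × 0.38 = 23.18
Sum = 61.38
61.38 is ≥ 47 and < 67.5 → Developing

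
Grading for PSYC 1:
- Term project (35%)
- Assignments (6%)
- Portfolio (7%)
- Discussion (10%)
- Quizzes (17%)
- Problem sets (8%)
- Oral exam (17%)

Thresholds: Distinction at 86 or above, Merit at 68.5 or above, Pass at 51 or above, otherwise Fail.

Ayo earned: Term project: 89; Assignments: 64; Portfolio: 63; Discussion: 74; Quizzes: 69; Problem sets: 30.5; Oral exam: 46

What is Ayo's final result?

Weighted total:
  Term project 89 × 0.35 = 31.15
  Assignments 64 × 0.06 = 3.84
  Portfolio 63 × 0.07 = 4.41
  Discussion 74 × 0.1 = 7.4
  Quizzes 69 × 0.17 = 11.73
  Problem sets 30.5 × 0.08 = 2.44
  Oral exam 46 × 0.17 = 7.82
Sum = 68.79
68.79 is ≥ 68.5 and < 86 → Merit

Merit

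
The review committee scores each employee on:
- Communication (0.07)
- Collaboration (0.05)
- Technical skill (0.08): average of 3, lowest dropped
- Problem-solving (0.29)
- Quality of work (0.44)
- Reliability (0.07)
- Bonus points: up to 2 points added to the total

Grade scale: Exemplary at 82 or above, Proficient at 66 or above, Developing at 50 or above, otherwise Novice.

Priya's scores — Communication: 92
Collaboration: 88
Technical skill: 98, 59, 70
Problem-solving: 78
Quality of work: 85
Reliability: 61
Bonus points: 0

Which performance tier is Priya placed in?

Technical skill: drop 59 → average of remaining 2 = 168/2 = 84
Weighted total:
  Communication 92 × 0.07 = 6.44
  Collaboration 88 × 0.05 = 4.4
  Technical skill 84 × 0.08 = 6.72
  Problem-solving 78 × 0.29 = 22.62
  Quality of work 85 × 0.44 = 37.4
  Reliability 61 × 0.07 = 4.27
Sum = 81.85
Bonus points: 81.85 + 0 = 81.85
81.85 is ≥ 66 and < 82 → Proficient

Proficient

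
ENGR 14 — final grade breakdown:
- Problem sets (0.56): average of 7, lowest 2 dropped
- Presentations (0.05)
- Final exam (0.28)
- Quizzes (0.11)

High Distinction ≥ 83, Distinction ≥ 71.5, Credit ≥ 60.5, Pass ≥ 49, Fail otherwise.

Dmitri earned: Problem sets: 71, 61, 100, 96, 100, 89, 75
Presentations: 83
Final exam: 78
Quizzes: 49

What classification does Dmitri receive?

Problem sets: drop 61, 71 → average of remaining 5 = 460/5 = 92
Weighted total:
  Problem sets 92 × 0.56 = 51.52
  Presentations 83 × 0.05 = 4.15
  Final exam 78 × 0.28 = 21.84
  Quizzes 49 × 0.11 = 5.39
Sum = 82.9
82.9 is ≥ 71.5 and < 83 → Distinction

Distinction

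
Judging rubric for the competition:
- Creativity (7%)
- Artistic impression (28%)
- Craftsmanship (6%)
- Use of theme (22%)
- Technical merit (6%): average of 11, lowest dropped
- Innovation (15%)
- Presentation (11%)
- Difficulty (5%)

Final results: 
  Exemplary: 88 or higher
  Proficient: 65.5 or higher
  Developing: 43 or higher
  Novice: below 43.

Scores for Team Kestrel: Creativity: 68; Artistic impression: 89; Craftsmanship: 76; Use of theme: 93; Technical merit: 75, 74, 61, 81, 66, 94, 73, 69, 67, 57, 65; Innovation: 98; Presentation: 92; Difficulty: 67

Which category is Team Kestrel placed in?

Technical merit: drop 57 → average of remaining 10 = 725/10 = 72.5
Weighted total:
  Creativity 68 × 0.07 = 4.76
  Artistic impression 89 × 0.28 = 24.92
  Craftsmanship 76 × 0.06 = 4.56
  Use of theme 93 × 0.22 = 20.46
  Technical merit 72.5 × 0.06 = 4.35
  Innovation 98 × 0.15 = 14.7
  Presentation 92 × 0.11 = 10.12
  Difficulty 67 × 0.05 = 3.35
Sum = 87.22
87.22 is ≥ 65.5 and < 88 → Proficient

Proficient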